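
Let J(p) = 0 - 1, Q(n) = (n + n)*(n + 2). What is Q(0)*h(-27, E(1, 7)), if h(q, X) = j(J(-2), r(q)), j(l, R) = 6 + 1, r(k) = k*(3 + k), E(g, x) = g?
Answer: 0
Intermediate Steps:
Q(n) = 2*n*(2 + n) (Q(n) = (2*n)*(2 + n) = 2*n*(2 + n))
J(p) = -1
j(l, R) = 7
h(q, X) = 7
Q(0)*h(-27, E(1, 7)) = (2*0*(2 + 0))*7 = (2*0*2)*7 = 0*7 = 0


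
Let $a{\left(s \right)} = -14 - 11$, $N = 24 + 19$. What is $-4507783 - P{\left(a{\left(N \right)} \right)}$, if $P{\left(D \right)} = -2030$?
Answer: $-4505753$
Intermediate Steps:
$N = 43$
$a{\left(s \right)} = -25$
$-4507783 - P{\left(a{\left(N \right)} \right)} = -4507783 - -2030 = -4507783 + 2030 = -4505753$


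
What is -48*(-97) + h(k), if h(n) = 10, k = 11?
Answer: 4666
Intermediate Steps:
-48*(-97) + h(k) = -48*(-97) + 10 = 4656 + 10 = 4666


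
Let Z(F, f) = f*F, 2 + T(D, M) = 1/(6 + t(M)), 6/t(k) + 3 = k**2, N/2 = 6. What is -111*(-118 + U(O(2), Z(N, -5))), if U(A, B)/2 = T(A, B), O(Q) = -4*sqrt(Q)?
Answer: 48591027/3598 ≈ 13505.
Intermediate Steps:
N = 12 (N = 2*6 = 12)
t(k) = 6/(-3 + k**2)
T(D, M) = -2 + 1/(6 + 6/(-3 + M**2))
Z(F, f) = F*f
U(A, B) = (21 - 11*B**2)/(3*(-2 + B**2)) (U(A, B) = 2*((21 - 11*B**2)/(6*(-2 + B**2))) = (21 - 11*B**2)/(3*(-2 + B**2)))
-111*(-118 + U(O(2), Z(N, -5))) = -111*(-118 + (21 - 11*(12*(-5))**2)/(3*(-2 + (12*(-5))**2))) = -111*(-118 + (21 - 11*(-60)**2)/(3*(-2 + (-60)**2))) = -111*(-118 + (21 - 11*3600)/(3*(-2 + 3600))) = -111*(-118 + (1/3)*(21 - 39600)/3598) = -111*(-118 + (1/3)*(1/3598)*(-39579)) = -111*(-118 - 13193/3598) = -111*(-437757/3598) = 48591027/3598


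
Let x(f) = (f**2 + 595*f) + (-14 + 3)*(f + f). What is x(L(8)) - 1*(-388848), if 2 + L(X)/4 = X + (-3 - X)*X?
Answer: 308488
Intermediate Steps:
L(X) = -8 + 4*X + 4*X*(-3 - X) (L(X) = -8 + 4*(X + (-3 - X)*X) = -8 + 4*(X + X*(-3 - X)) = -8 + (4*X + 4*X*(-3 - X)) = -8 + 4*X + 4*X*(-3 - X))
x(f) = f**2 + 573*f (x(f) = (f**2 + 595*f) - 22*f = f**2 + 573*f)
x(L(8)) - 1*(-388848) = (-8 - 8*8 - 4*8**2)*(573 + (-8 - 8*8 - 4*8**2)) - 1*(-388848) = (-8 - 64 - 4*64)*(573 + (-8 - 64 - 4*64)) + 388848 = (-8 - 64 - 256)*(573 + (-8 - 64 - 256)) + 388848 = -328*(573 - 328) + 388848 = -328*245 + 388848 = -80360 + 388848 = 308488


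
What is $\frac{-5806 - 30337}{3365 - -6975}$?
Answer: $- \frac{769}{220} \approx -3.4955$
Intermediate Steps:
$\frac{-5806 - 30337}{3365 - -6975} = - \frac{36143}{3365 + 6975} = - \frac{36143}{10340} = \left(-36143\right) \frac{1}{10340} = - \frac{769}{220}$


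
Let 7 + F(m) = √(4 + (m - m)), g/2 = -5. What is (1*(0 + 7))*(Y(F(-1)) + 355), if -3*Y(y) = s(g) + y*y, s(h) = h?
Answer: 2450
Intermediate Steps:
g = -10 (g = 2*(-5) = -10)
F(m) = -5 (F(m) = -7 + √(4 + (m - m)) = -7 + √(4 + 0) = -7 + √4 = -7 + 2 = -5)
Y(y) = 10/3 - y²/3 (Y(y) = -(-10 + y*y)/3 = -(-10 + y²)/3 = 10/3 - y²/3)
(1*(0 + 7))*(Y(F(-1)) + 355) = (1*(0 + 7))*((10/3 - ⅓*(-5)²) + 355) = (1*7)*((10/3 - ⅓*25) + 355) = 7*((10/3 - 25/3) + 355) = 7*(-5 + 355) = 7*350 = 2450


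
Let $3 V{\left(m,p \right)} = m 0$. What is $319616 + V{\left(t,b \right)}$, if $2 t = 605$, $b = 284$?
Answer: $319616$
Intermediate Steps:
$t = \frac{605}{2}$ ($t = \frac{1}{2} \cdot 605 = \frac{605}{2} \approx 302.5$)
$V{\left(m,p \right)} = 0$ ($V{\left(m,p \right)} = \frac{m 0}{3} = \frac{1}{3} \cdot 0 = 0$)
$319616 + V{\left(t,b \right)} = 319616 + 0 = 319616$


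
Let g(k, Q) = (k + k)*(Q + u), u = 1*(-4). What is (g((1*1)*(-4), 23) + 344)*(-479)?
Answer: -91968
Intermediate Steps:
u = -4
g(k, Q) = 2*k*(-4 + Q) (g(k, Q) = (k + k)*(Q - 4) = (2*k)*(-4 + Q) = 2*k*(-4 + Q))
(g((1*1)*(-4), 23) + 344)*(-479) = (2*((1*1)*(-4))*(-4 + 23) + 344)*(-479) = (2*(1*(-4))*19 + 344)*(-479) = (2*(-4)*19 + 344)*(-479) = (-152 + 344)*(-479) = 192*(-479) = -91968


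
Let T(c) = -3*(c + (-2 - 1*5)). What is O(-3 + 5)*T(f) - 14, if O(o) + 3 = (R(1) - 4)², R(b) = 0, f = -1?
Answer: 298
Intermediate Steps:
T(c) = 21 - 3*c (T(c) = -3*(c + (-2 - 5)) = -3*(c - 7) = -3*(-7 + c) = 21 - 3*c)
O(o) = 13 (O(o) = -3 + (0 - 4)² = -3 + (-4)² = -3 + 16 = 13)
O(-3 + 5)*T(f) - 14 = 13*(21 - 3*(-1)) - 14 = 13*(21 + 3) - 14 = 13*24 - 14 = 312 - 14 = 298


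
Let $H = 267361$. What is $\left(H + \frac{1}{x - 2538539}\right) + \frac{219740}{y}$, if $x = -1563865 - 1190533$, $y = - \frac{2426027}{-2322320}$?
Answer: $\frac{6134151954294947512}{12840808071299} \approx 4.7771 \cdot 10^{5}$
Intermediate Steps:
$y = \frac{2426027}{2322320}$ ($y = \left(-2426027\right) \left(- \frac{1}{2322320}\right) = \frac{2426027}{2322320} \approx 1.0447$)
$x = -2754398$
$\left(H + \frac{1}{x - 2538539}\right) + \frac{219740}{y} = \left(267361 + \frac{1}{-2754398 - 2538539}\right) + \frac{219740}{\frac{2426027}{2322320}} = \left(267361 + \frac{1}{-5292937}\right) + 219740 \cdot \frac{2322320}{2426027} = \left(267361 - \frac{1}{5292937}\right) + \frac{510306596800}{2426027} = \frac{1415124929256}{5292937} + \frac{510306596800}{2426027} = \frac{6134151954294947512}{12840808071299}$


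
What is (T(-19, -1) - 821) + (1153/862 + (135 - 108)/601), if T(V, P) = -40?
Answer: -445335155/518062 ≈ -859.62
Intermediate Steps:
(T(-19, -1) - 821) + (1153/862 + (135 - 108)/601) = (-40 - 821) + (1153/862 + (135 - 108)/601) = -861 + (1153*(1/862) + 27*(1/601)) = -861 + (1153/862 + 27/601) = -861 + 716227/518062 = -445335155/518062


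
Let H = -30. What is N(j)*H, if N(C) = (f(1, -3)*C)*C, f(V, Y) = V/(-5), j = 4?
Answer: 96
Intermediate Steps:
f(V, Y) = -V/5 (f(V, Y) = V*(-⅕) = -V/5)
N(C) = -C²/5 (N(C) = ((-⅕*1)*C)*C = (-C/5)*C = -C²/5)
N(j)*H = -⅕*4²*(-30) = -⅕*16*(-30) = -16/5*(-30) = 96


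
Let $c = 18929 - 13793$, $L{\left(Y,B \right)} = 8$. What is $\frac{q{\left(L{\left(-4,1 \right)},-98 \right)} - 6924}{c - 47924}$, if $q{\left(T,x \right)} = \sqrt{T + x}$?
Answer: $\frac{1731}{10697} - \frac{3 i \sqrt{10}}{42788} \approx 0.16182 - 0.00022172 i$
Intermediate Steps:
$c = 5136$ ($c = 18929 - 13793 = 5136$)
$\frac{q{\left(L{\left(-4,1 \right)},-98 \right)} - 6924}{c - 47924} = \frac{\sqrt{8 - 98} - 6924}{5136 - 47924} = \frac{\sqrt{-90} - 6924}{-42788} = \left(3 i \sqrt{10} - 6924\right) \left(- \frac{1}{42788}\right) = \left(-6924 + 3 i \sqrt{10}\right) \left(- \frac{1}{42788}\right) = \frac{1731}{10697} - \frac{3 i \sqrt{10}}{42788}$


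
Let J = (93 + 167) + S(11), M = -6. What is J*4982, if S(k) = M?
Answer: 1265428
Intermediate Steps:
S(k) = -6
J = 254 (J = (93 + 167) - 6 = 260 - 6 = 254)
J*4982 = 254*4982 = 1265428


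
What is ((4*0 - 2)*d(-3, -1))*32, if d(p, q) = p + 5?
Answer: -128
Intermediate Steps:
d(p, q) = 5 + p
((4*0 - 2)*d(-3, -1))*32 = ((4*0 - 2)*(5 - 3))*32 = ((0 - 2)*2)*32 = -2*2*32 = -4*32 = -128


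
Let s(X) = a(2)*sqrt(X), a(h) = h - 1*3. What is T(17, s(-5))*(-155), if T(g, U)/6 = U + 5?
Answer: -4650 + 930*I*sqrt(5) ≈ -4650.0 + 2079.5*I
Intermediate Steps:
a(h) = -3 + h (a(h) = h - 3 = -3 + h)
s(X) = -sqrt(X) (s(X) = (-3 + 2)*sqrt(X) = -sqrt(X))
T(g, U) = 30 + 6*U (T(g, U) = 6*(U + 5) = 6*(5 + U) = 30 + 6*U)
T(17, s(-5))*(-155) = (30 + 6*(-sqrt(-5)))*(-155) = (30 + 6*(-I*sqrt(5)))*(-155) = (30 - 6*I*sqrt(5))*(-155) = -4650 + 930*I*sqrt(5)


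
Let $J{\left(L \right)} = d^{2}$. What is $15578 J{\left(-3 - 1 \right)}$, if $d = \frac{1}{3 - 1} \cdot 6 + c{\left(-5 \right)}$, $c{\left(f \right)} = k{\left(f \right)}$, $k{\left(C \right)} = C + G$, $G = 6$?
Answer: $249248$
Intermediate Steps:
$k{\left(C \right)} = 6 + C$ ($k{\left(C \right)} = C + 6 = 6 + C$)
$c{\left(f \right)} = 6 + f$
$d = 4$ ($d = \frac{1}{3 - 1} \cdot 6 + \left(6 - 5\right) = \frac{1}{2} \cdot 6 + 1 = 3 + 1 = 4$)
$J{\left(L \right)} = 16$ ($J{\left(L \right)} = 4^{2} = 16$)
$15578 J{\left(-3 - 1 \right)} = 15578 \cdot 16 = 249248$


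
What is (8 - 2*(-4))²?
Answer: 256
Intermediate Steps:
(8 - 2*(-4))² = (8 + 8)² = 16² = 256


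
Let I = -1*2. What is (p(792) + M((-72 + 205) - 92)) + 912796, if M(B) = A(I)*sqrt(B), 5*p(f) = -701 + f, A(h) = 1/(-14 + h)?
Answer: 4564071/5 - sqrt(41)/16 ≈ 9.1281e+5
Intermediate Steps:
I = -2
p(f) = -701/5 + f/5 (p(f) = (-701 + f)/5 = -701/5 + f/5)
M(B) = -sqrt(B)/16 (M(B) = sqrt(B)/(-14 - 2) = sqrt(B)/(-16) = -sqrt(B)/16)
(p(792) + M((-72 + 205) - 92)) + 912796 = ((-701/5 + (1/5)*792) - sqrt((-72 + 205) - 92)/16) + 912796 = ((-701/5 + 792/5) - sqrt(133 - 92)/16) + 912796 = (91/5 - sqrt(41)/16) + 912796 = 4564071/5 - sqrt(41)/16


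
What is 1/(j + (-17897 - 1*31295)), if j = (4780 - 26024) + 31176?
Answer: -1/39260 ≈ -2.5471e-5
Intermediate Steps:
j = 9932 (j = -21244 + 31176 = 9932)
1/(j + (-17897 - 1*31295)) = 1/(9932 + (-17897 - 1*31295)) = 1/(9932 + (-17897 - 31295)) = 1/(9932 - 49192) = 1/(-39260) = -1/39260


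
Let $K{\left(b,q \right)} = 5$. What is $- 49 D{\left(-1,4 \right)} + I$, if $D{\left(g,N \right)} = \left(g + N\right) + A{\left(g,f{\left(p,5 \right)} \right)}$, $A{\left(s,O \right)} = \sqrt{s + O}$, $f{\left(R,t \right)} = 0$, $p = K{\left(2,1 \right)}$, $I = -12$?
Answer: $-159 - 49 i \approx -159.0 - 49.0 i$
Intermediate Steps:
$p = 5$
$A{\left(s,O \right)} = \sqrt{O + s}$
$D{\left(g,N \right)} = N + g + \sqrt{g}$ ($D{\left(g,N \right)} = \left(g + N\right) + \sqrt{0 + g} = \left(N + g\right) + \sqrt{g} = N + g + \sqrt{g}$)
$- 49 D{\left(-1,4 \right)} + I = - 49 \left(4 - 1 + \sqrt{-1}\right) - 12 = - 49 \left(4 - 1 + i\right) - 12 = - 49 \left(3 + i\right) - 12 = \left(-147 - 49 i\right) - 12 = -159 - 49 i$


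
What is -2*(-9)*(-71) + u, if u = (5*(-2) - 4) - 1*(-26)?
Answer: -1266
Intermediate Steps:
u = 12 (u = (-10 - 4) + 26 = -14 + 26 = 12)
-2*(-9)*(-71) + u = -2*(-9)*(-71) + 12 = 18*(-71) + 12 = -1278 + 12 = -1266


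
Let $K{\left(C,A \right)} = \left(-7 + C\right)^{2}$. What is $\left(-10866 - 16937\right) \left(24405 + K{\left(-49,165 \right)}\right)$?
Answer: $-765722423$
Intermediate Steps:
$\left(-10866 - 16937\right) \left(24405 + K{\left(-49,165 \right)}\right) = \left(-10866 - 16937\right) \left(24405 + \left(-7 - 49\right)^{2}\right) = - 27803 \left(24405 + \left(-56\right)^{2}\right) = - 27803 \left(24405 + 3136\right) = \left(-27803\right) 27541 = -765722423$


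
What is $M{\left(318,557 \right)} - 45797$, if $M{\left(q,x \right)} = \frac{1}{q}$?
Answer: $- \frac{14563445}{318} \approx -45797.0$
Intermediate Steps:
$M{\left(318,557 \right)} - 45797 = \frac{1}{318} - 45797 = - \frac{14563445}{318}$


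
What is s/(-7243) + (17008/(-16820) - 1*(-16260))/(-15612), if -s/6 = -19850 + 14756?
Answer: -625419136526/118872948945 ≈ -5.2612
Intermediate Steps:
s = 30564 (s = -6*(-19850 + 14756) = -6*(-5094) = 30564)
s/(-7243) + (17008/(-16820) - 1*(-16260))/(-15612) = 30564/(-7243) + (17008/(-16820) - 1*(-16260))/(-15612) = 30564*(-1/7243) + (17008*(-1/16820) + 16260)*(-1/15612) = -30564/7243 + (-4252/4205 + 16260)*(-1/15612) = -30564/7243 + (68369048/4205)*(-1/15612) = -30564/7243 - 17092262/16412115 = -625419136526/118872948945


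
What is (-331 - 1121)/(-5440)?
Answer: 363/1360 ≈ 0.26691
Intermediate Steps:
(-331 - 1121)/(-5440) = -1452*(-1/5440) = 363/1360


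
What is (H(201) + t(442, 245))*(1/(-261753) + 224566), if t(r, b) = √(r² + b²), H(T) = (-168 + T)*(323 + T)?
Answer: 338812670671508/87251 + 58780824197*√255389/261753 ≈ 3.9967e+9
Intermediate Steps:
t(r, b) = √(b² + r²)
(H(201) + t(442, 245))*(1/(-261753) + 224566) = ((-54264 + 201² + 155*201) + √(245² + 442²))*(1/(-261753) + 224566) = ((-54264 + 40401 + 31155) + √(60025 + 195364))*(-1/261753 + 224566) = (17292 + √255389)*(58780824197/261753) = 338812670671508/87251 + 58780824197*√255389/261753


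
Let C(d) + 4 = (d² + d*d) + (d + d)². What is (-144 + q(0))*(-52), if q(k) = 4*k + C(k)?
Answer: 7696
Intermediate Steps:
C(d) = -4 + 6*d² (C(d) = -4 + ((d² + d*d) + (d + d)²) = -4 + ((d² + d²) + (2*d)²) = -4 + (2*d² + 4*d²) = -4 + 6*d²)
q(k) = -4 + 4*k + 6*k² (q(k) = 4*k + (-4 + 6*k²) = -4 + 4*k + 6*k²)
(-144 + q(0))*(-52) = (-144 + (-4 + 4*0 + 6*0²))*(-52) = (-144 + (-4 + 0 + 6*0))*(-52) = (-144 + (-4 + 0 + 0))*(-52) = (-144 - 4)*(-52) = -148*(-52) = 7696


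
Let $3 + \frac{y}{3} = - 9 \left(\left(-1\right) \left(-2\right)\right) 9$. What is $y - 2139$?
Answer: $-2634$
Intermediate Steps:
$y = -495$ ($y = -9 + 3 - 9 \left(\left(-1\right) \left(-2\right)\right) 9 = -9 + 3 \left(-9\right) 2 \cdot 9 = -9 + 3 \left(\left(-18\right) 9\right) = -9 + 3 \left(-162\right) = -9 - 486 = -495$)
$y - 2139 = -495 - 2139 = -2634$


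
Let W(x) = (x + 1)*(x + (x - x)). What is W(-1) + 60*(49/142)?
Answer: 1470/71 ≈ 20.704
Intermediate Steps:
W(x) = x*(1 + x) (W(x) = (1 + x)*(x + 0) = (1 + x)*x = x*(1 + x))
W(-1) + 60*(49/142) = -(1 - 1) + 60*(49/142) = -1*0 + 60*(49*(1/142)) = 0 + 60*(49/142) = 0 + 1470/71 = 1470/71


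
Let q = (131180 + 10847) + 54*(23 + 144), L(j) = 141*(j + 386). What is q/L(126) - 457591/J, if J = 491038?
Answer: 20567212619/17724507648 ≈ 1.1604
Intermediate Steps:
L(j) = 54426 + 141*j (L(j) = 141*(386 + j) = 54426 + 141*j)
q = 151045 (q = 142027 + 54*167 = 142027 + 9018 = 151045)
q/L(126) - 457591/J = 151045/(54426 + 141*126) - 457591/491038 = 151045/(54426 + 17766) - 457591*1/491038 = 151045/72192 - 457591/491038 = 20567212619/17724507648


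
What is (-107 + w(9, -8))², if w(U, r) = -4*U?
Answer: 20449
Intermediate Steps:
(-107 + w(9, -8))² = (-107 - 4*9)² = (-107 - 36)² = (-143)² = 20449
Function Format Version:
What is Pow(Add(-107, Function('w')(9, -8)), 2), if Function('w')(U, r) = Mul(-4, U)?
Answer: 20449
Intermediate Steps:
Pow(Add(-107, Function('w')(9, -8)), 2) = Pow(Add(-107, Mul(-4, 9)), 2) = Pow(Add(-107, -36), 2) = Pow(-143, 2) = 20449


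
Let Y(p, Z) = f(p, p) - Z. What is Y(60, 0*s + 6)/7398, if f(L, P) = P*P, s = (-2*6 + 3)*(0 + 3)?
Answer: 599/1233 ≈ 0.48581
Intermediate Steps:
s = -27 (s = (-12 + 3)*3 = -9*3 = -27)
f(L, P) = P²
Y(p, Z) = p² - Z
Y(60, 0*s + 6)/7398 = (60² - (0*(-27) + 6))/7398 = (3600 - (0 + 6))*(1/7398) = (3600 - 1*6)*(1/7398) = (3600 - 6)*(1/7398) = 3594*(1/7398) = 599/1233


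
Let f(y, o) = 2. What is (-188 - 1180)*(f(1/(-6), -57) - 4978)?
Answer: 6807168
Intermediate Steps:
(-188 - 1180)*(f(1/(-6), -57) - 4978) = (-188 - 1180)*(2 - 4978) = -1368*(-4976) = 6807168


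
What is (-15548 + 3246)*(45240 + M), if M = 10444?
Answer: -685024568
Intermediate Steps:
(-15548 + 3246)*(45240 + M) = (-15548 + 3246)*(45240 + 10444) = -12302*55684 = -685024568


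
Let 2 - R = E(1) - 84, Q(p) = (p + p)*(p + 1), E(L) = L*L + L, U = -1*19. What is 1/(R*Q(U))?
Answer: 1/57456 ≈ 1.7405e-5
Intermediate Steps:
U = -19
E(L) = L + L² (E(L) = L² + L = L + L²)
Q(p) = 2*p*(1 + p) (Q(p) = (2*p)*(1 + p) = 2*p*(1 + p))
R = 84 (R = 2 - (1*(1 + 1) - 84) = 2 - (1*2 - 84) = 2 - (2 - 84) = 2 - 1*(-82) = 2 + 82 = 84)
1/(R*Q(U)) = 1/(84*(2*(-19)*(1 - 19))) = 1/(84*(2*(-19)*(-18))) = 1/(84*684) = 1/57456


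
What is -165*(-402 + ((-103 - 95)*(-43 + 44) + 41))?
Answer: 92235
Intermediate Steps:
-165*(-402 + ((-103 - 95)*(-43 + 44) + 41)) = -165*(-402 + (-198*1 + 41)) = -165*(-402 + (-198 + 41)) = -165*(-402 - 157) = -165*(-559) = 92235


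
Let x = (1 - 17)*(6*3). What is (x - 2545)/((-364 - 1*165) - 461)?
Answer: 2833/990 ≈ 2.8616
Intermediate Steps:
x = -288 (x = -16*18 = -288)
(x - 2545)/((-364 - 1*165) - 461) = (-288 - 2545)/((-364 - 1*165) - 461) = -2833/((-364 - 165) - 461) = -2833/(-529 - 461) = -2833/(-990) = -2833*(-1/990) = 2833/990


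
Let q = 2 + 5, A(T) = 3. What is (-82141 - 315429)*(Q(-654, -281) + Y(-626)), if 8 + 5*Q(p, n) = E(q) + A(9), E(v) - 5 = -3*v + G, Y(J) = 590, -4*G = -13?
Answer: -466309853/2 ≈ -2.3315e+8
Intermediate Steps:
G = 13/4 (G = -1/4*(-13) = 13/4 ≈ 3.2500)
q = 7
E(v) = 33/4 - 3*v (E(v) = 5 + (-3*v + 13/4) = 5 + (13/4 - 3*v) = 33/4 - 3*v)
Q(p, n) = -71/20 (Q(p, n) = -8/5 + ((33/4 - 3*7) + 3)/5 = -8/5 + ((33/4 - 21) + 3)/5 = -8/5 + (-51/4 + 3)/5 = -8/5 + (1/5)*(-39/4) = -8/5 - 39/20 = -71/20)
(-82141 - 315429)*(Q(-654, -281) + Y(-626)) = (-82141 - 315429)*(-71/20 + 590) = -397570*11729/20 = -466309853/2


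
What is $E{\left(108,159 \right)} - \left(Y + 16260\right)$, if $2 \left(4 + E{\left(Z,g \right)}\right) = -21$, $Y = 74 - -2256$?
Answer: $- \frac{37209}{2} \approx -18605.0$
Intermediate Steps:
$Y = 2330$ ($Y = 74 + 2256 = 2330$)
$E{\left(Z,g \right)} = - \frac{29}{2}$ ($E{\left(Z,g \right)} = -4 + \frac{1}{2} \left(-21\right) = -4 - \frac{21}{2} = - \frac{29}{2}$)
$E{\left(108,159 \right)} - \left(Y + 16260\right) = - \frac{29}{2} - \left(2330 + 16260\right) = - \frac{29}{2} - 18590 = - \frac{37209}{2}$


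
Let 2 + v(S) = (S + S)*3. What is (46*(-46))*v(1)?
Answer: -8464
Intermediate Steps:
v(S) = -2 + 6*S (v(S) = -2 + (S + S)*3 = -2 + (2*S)*3 = -2 + 6*S)
(46*(-46))*v(1) = (46*(-46))*(-2 + 6*1) = -2116*(-2 + 6) = -2116*4 = -8464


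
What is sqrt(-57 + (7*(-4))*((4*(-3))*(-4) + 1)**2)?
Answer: I*sqrt(67285) ≈ 259.39*I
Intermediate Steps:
sqrt(-57 + (7*(-4))*((4*(-3))*(-4) + 1)**2) = sqrt(-57 - 28*(-12*(-4) + 1)**2) = sqrt(-57 - 28*(48 + 1)**2) = sqrt(-57 - 28*49**2) = sqrt(-57 - 28*2401) = sqrt(-57 - 67228) = sqrt(-67285) = I*sqrt(67285)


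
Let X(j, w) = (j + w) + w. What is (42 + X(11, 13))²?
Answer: 6241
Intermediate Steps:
X(j, w) = j + 2*w
(42 + X(11, 13))² = (42 + (11 + 2*13))² = (42 + (11 + 26))² = (42 + 37)² = 79² = 6241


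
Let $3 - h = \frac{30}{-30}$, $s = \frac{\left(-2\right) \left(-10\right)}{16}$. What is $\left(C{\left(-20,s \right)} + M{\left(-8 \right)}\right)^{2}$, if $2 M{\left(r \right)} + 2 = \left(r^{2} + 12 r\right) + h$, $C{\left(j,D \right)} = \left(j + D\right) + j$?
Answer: $\frac{46225}{16} \approx 2889.1$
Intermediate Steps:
$s = \frac{5}{4}$ ($s = 20 \cdot \frac{1}{16} = \frac{5}{4} \approx 1.25$)
$h = 4$ ($h = 3 - \frac{30}{-30} = 3 - 30 \left(- \frac{1}{30}\right) = 3 - -1 = 3 + 1 = 4$)
$C{\left(j,D \right)} = D + 2 j$ ($C{\left(j,D \right)} = \left(D + j\right) + j = D + 2 j$)
$M{\left(r \right)} = 1 + \frac{r^{2}}{2} + 6 r$ ($M{\left(r \right)} = -1 + \frac{\left(r^{2} + 12 r\right) + 4}{2} = -1 + \frac{4 + r^{2} + 12 r}{2} = -1 + \left(2 + \frac{r^{2}}{2} + 6 r\right) = 1 + \frac{r^{2}}{2} + 6 r$)
$\left(C{\left(-20,s \right)} + M{\left(-8 \right)}\right)^{2} = \left(\left(\frac{5}{4} + 2 \left(-20\right)\right) + \left(1 + \frac{\left(-8\right)^{2}}{2} + 6 \left(-8\right)\right)\right)^{2} = \left(\left(\frac{5}{4} - 40\right) + \left(1 + \frac{1}{2} \cdot 64 - 48\right)\right)^{2} = \left(- \frac{155}{4} + \left(1 + 32 - 48\right)\right)^{2} = \left(- \frac{155}{4} - 15\right)^{2} = \left(- \frac{215}{4}\right)^{2} = \frac{46225}{16}$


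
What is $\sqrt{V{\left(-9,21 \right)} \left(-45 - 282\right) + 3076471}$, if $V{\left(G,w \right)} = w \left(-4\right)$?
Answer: $\sqrt{3103939} \approx 1761.8$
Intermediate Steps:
$V{\left(G,w \right)} = - 4 w$
$\sqrt{V{\left(-9,21 \right)} \left(-45 - 282\right) + 3076471} = \sqrt{\left(-4\right) 21 \left(-45 - 282\right) + 3076471} = \sqrt{\left(-84\right) \left(-327\right) + 3076471} = \sqrt{27468 + 3076471} = \sqrt{3103939}$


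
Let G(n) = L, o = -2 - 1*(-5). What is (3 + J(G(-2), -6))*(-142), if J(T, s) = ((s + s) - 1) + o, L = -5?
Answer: 994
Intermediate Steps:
o = 3 (o = -2 + 5 = 3)
G(n) = -5
J(T, s) = 2 + 2*s (J(T, s) = ((s + s) - 1) + 3 = (2*s - 1) + 3 = (-1 + 2*s) + 3 = 2 + 2*s)
(3 + J(G(-2), -6))*(-142) = (3 + (2 + 2*(-6)))*(-142) = (3 + (2 - 12))*(-142) = (3 - 10)*(-142) = -7*(-142) = 994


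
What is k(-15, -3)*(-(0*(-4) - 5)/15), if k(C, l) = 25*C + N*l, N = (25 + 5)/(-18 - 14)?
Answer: -1985/16 ≈ -124.06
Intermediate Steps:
N = -15/16 (N = 30/(-32) = 30*(-1/32) = -15/16 ≈ -0.93750)
k(C, l) = 25*C - 15*l/16
k(-15, -3)*(-(0*(-4) - 5)/15) = (25*(-15) - 15/16*(-3))*(-(0*(-4) - 5)/15) = (-375 + 45/16)*(-(0 - 5)/15) = -(-5955)*(-5*1/15)/16 = -(-5955)*(-1)/(16*3) = -5955/16*1/3 = -1985/16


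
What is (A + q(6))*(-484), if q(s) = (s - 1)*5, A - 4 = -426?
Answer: 192148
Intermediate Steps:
A = -422 (A = 4 - 426 = -422)
q(s) = -5 + 5*s (q(s) = (-1 + s)*5 = -5 + 5*s)
(A + q(6))*(-484) = (-422 + (-5 + 5*6))*(-484) = (-422 + (-5 + 30))*(-484) = (-422 + 25)*(-484) = -397*(-484) = 192148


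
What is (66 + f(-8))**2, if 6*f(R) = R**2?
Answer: 52900/9 ≈ 5877.8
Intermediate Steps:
f(R) = R**2/6
(66 + f(-8))**2 = (66 + (1/6)*(-8)**2)**2 = (66 + (1/6)*64)**2 = (66 + 32/3)**2 = (230/3)**2 = 52900/9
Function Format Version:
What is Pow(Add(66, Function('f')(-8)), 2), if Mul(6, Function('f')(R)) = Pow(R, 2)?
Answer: Rational(52900, 9) ≈ 5877.8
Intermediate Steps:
Function('f')(R) = Mul(Rational(1, 6), Pow(R, 2))
Pow(Add(66, Function('f')(-8)), 2) = Pow(Add(66, Mul(Rational(1, 6), Pow(-8, 2))), 2) = Pow(Add(66, Mul(Rational(1, 6), 64)), 2) = Pow(Add(66, Rational(32, 3)), 2) = Pow(Rational(230, 3), 2) = Rational(52900, 9)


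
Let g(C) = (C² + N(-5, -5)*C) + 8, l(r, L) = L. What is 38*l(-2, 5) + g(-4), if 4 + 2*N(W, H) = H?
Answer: 232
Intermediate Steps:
N(W, H) = -2 + H/2
g(C) = 8 + C² - 9*C/2 (g(C) = (C² + (-2 + (½)*(-5))*C) + 8 = (C² + (-2 - 5/2)*C) + 8 = (C² - 9*C/2) + 8 = 8 + C² - 9*C/2)
38*l(-2, 5) + g(-4) = 38*5 + (8 + (-4)² - 9/2*(-4)) = 190 + (8 + 16 + 18) = 190 + 42 = 232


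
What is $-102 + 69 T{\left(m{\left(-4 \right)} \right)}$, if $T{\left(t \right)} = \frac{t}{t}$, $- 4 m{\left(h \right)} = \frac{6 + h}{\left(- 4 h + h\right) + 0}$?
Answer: $-33$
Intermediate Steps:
$m{\left(h \right)} = \frac{6 + h}{12 h}$ ($m{\left(h \right)} = - \frac{\left(6 + h\right) \frac{1}{\left(- 4 h + h\right) + 0}}{4} = - \frac{\left(6 + h\right) \frac{1}{- 3 h + 0}}{4} = - \frac{\left(6 + h\right) \frac{1}{\left(-3\right) h}}{4} = - \frac{\left(6 + h\right) \left(- \frac{1}{3 h}\right)}{4} = - \frac{\left(- \frac{1}{3}\right) \frac{1}{h} \left(6 + h\right)}{4} = \frac{6 + h}{12 h}$)
$T{\left(t \right)} = 1$
$-102 + 69 T{\left(m{\left(-4 \right)} \right)} = -102 + 69 \cdot 1 = -102 + 69 = -33$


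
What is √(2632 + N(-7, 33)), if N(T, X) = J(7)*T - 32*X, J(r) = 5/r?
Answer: √1571 ≈ 39.636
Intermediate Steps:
N(T, X) = -32*X + 5*T/7 (N(T, X) = (5/7)*T - 32*X = (5*(⅐))*T - 32*X = 5*T/7 - 32*X = -32*X + 5*T/7)
√(2632 + N(-7, 33)) = √(2632 + (-32*33 + (5/7)*(-7))) = √(2632 + (-1056 - 5)) = √(2632 - 1061) = √1571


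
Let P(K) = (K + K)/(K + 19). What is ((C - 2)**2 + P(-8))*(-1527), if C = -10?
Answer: -2394336/11 ≈ -2.1767e+5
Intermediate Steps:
P(K) = 2*K/(19 + K) (P(K) = (2*K)/(19 + K) = 2*K/(19 + K))
((C - 2)**2 + P(-8))*(-1527) = ((-10 - 2)**2 + 2*(-8)/(19 - 8))*(-1527) = ((-12)**2 + 2*(-8)/11)*(-1527) = (144 + 2*(-8)*(1/11))*(-1527) = (144 - 16/11)*(-1527) = (1568/11)*(-1527) = -2394336/11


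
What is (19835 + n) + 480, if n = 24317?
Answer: 44632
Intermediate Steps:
(19835 + n) + 480 = (19835 + 24317) + 480 = 44152 + 480 = 44632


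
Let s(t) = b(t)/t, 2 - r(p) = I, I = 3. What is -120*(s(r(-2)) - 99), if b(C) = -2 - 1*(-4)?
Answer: 12120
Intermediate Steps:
r(p) = -1 (r(p) = 2 - 1*3 = 2 - 3 = -1)
b(C) = 2 (b(C) = -2 + 4 = 2)
s(t) = 2/t
-120*(s(r(-2)) - 99) = -120*(2/(-1) - 99) = -120*(2*(-1) - 99) = -120*(-2 - 99) = -120*(-101) = 12120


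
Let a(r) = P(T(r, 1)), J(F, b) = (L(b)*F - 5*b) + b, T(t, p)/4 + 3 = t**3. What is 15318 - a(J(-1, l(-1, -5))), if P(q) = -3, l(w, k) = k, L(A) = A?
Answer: 15321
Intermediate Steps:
T(t, p) = -12 + 4*t**3
J(F, b) = -4*b + F*b (J(F, b) = (b*F - 5*b) + b = (F*b - 5*b) + b = (-5*b + F*b) + b = -4*b + F*b)
a(r) = -3
15318 - a(J(-1, l(-1, -5))) = 15318 - 1*(-3) = 15318 + 3 = 15321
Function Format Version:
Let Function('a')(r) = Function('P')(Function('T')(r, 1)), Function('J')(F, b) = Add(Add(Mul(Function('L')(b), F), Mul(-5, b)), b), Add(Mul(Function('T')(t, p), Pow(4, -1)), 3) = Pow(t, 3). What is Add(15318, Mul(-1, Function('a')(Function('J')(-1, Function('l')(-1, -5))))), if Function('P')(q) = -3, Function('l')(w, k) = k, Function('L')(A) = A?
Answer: 15321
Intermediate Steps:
Function('T')(t, p) = Add(-12, Mul(4, Pow(t, 3)))
Function('J')(F, b) = Add(Mul(-4, b), Mul(F, b)) (Function('J')(F, b) = Add(Add(Mul(b, F), Mul(-5, b)), b) = Add(Add(Mul(F, b), Mul(-5, b)), b) = Add(Add(Mul(-5, b), Mul(F, b)), b) = Add(Mul(-4, b), Mul(F, b)))
Function('a')(r) = -3
Add(15318, Mul(-1, Function('a')(Function('J')(-1, Function('l')(-1, -5))))) = Add(15318, Mul(-1, -3)) = Add(15318, 3) = 15321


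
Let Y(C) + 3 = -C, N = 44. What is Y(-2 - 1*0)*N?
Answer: -44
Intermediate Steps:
Y(C) = -3 - C
Y(-2 - 1*0)*N = (-3 - (-2 - 1*0))*44 = (-3 - (-2 + 0))*44 = (-3 - 1*(-2))*44 = (-3 + 2)*44 = -1*44 = -44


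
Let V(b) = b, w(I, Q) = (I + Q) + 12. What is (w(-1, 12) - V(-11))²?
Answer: 1156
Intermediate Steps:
w(I, Q) = 12 + I + Q
(w(-1, 12) - V(-11))² = ((12 - 1 + 12) - 1*(-11))² = (23 + 11)² = 34² = 1156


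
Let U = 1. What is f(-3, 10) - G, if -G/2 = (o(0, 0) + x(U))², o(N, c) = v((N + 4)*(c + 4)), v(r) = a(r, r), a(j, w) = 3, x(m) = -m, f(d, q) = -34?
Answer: -26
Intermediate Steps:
v(r) = 3
o(N, c) = 3
G = -8 (G = -2*(3 - 1*1)² = -2*(3 - 1)² = -2*2² = -2*4 = -8)
f(-3, 10) - G = -34 - 1*(-8) = -34 + 8 = -26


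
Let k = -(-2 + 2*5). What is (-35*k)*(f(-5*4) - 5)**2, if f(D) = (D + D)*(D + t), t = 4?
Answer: 112903000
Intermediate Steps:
f(D) = 2*D*(4 + D) (f(D) = (D + D)*(D + 4) = (2*D)*(4 + D) = 2*D*(4 + D))
k = -8 (k = -(-2 + 10) = -1*8 = -8)
(-35*k)*(f(-5*4) - 5)**2 = (-35*(-8))*(2*(-5*4)*(4 - 5*4) - 5)**2 = 280*(2*(-20)*(4 - 20) - 5)**2 = 280*(2*(-20)*(-16) - 5)**2 = 280*(640 - 5)**2 = 280*635**2 = 280*403225 = 112903000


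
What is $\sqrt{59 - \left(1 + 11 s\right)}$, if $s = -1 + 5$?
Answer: $\sqrt{14} \approx 3.7417$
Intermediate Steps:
$s = 4$
$\sqrt{59 - \left(1 + 11 s\right)} = \sqrt{59 - 45} = \sqrt{14}$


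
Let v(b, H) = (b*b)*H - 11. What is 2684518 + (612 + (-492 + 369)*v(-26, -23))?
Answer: 4598887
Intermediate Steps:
v(b, H) = -11 + H*b² (v(b, H) = b²*H - 11 = H*b² - 11 = -11 + H*b²)
2684518 + (612 + (-492 + 369)*v(-26, -23)) = 2684518 + (612 + (-492 + 369)*(-11 - 23*(-26)²)) = 2684518 + (612 - 123*(-11 - 23*676)) = 2684518 + (612 - 123*(-11 - 15548)) = 2684518 + (612 - 123*(-15559)) = 2684518 + (612 + 1913757) = 2684518 + 1914369 = 4598887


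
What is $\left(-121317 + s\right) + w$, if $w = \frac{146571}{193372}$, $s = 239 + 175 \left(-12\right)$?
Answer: $- \frac{23819029645}{193372} \approx -1.2318 \cdot 10^{5}$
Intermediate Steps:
$s = -1861$ ($s = 239 - 2100 = -1861$)
$w = \frac{146571}{193372}$ ($w = 146571 \cdot \frac{1}{193372} = \frac{146571}{193372} \approx 0.75797$)
$\left(-121317 + s\right) + w = \left(-121317 - 1861\right) + \frac{146571}{193372} = -123178 + \frac{146571}{193372} = - \frac{23819029645}{193372}$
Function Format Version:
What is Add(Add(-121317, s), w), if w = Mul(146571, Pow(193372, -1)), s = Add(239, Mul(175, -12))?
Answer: Rational(-23819029645, 193372) ≈ -1.2318e+5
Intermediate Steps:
s = -1861 (s = Add(239, -2100) = -1861)
w = Rational(146571, 193372) (w = Mul(146571, Rational(1, 193372)) = Rational(146571, 193372) ≈ 0.75797)
Add(Add(-121317, s), w) = Add(Add(-121317, -1861), Rational(146571, 193372)) = Add(-123178, Rational(146571, 193372)) = Rational(-23819029645, 193372)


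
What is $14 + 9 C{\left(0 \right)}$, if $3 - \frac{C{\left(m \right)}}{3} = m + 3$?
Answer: $14$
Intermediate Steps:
$C{\left(m \right)} = - 3 m$ ($C{\left(m \right)} = 9 - 3 \left(m + 3\right) = 9 - 3 \left(3 + m\right) = 9 - \left(9 + 3 m\right) = - 3 m$)
$14 + 9 C{\left(0 \right)} = 14 + 9 \left(\left(-3\right) 0\right) = 14 + 9 \cdot 0 = 14 + 0 = 14$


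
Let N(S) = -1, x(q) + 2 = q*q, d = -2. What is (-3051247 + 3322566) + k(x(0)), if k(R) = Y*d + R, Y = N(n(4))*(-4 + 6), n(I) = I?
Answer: 271321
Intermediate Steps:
x(q) = -2 + q**2 (x(q) = -2 + q*q = -2 + q**2)
Y = -2 (Y = -(-4 + 6) = -1*2 = -2)
k(R) = 4 + R (k(R) = -2*(-2) + R = 4 + R)
(-3051247 + 3322566) + k(x(0)) = (-3051247 + 3322566) + (4 + (-2 + 0**2)) = 271319 + (4 + (-2 + 0)) = 271319 + (4 - 2) = 271319 + 2 = 271321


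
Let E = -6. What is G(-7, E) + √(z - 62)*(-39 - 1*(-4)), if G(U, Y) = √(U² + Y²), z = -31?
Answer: √85 - 35*I*√93 ≈ 9.2195 - 337.53*I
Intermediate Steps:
G(-7, E) + √(z - 62)*(-39 - 1*(-4)) = √((-7)² + (-6)²) + √(-31 - 62)*(-39 - 1*(-4)) = √(49 + 36) + √(-93)*(-39 + 4) = √85 + (I*√93)*(-35) = √85 - 35*I*√93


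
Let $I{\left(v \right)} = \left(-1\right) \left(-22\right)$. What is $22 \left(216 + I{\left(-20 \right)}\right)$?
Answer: $5236$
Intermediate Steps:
$I{\left(v \right)} = 22$
$22 \left(216 + I{\left(-20 \right)}\right) = 22 \left(216 + 22\right) = 22 \cdot 238 = 5236$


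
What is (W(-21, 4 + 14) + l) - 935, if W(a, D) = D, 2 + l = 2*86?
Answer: -747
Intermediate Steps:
l = 170 (l = -2 + 2*86 = -2 + 172 = 170)
(W(-21, 4 + 14) + l) - 935 = ((4 + 14) + 170) - 935 = (18 + 170) - 935 = 188 - 935 = -747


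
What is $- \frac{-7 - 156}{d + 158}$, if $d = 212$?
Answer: $\frac{163}{370} \approx 0.44054$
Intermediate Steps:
$- \frac{-7 - 156}{d + 158} = - \frac{-7 - 156}{212 + 158} = - \frac{-163}{370} = \left(-1\right) \left(- \frac{163}{370}\right) = \frac{163}{370}$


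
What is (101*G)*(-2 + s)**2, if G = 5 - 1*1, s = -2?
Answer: 6464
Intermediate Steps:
G = 4 (G = 5 - 1 = 4)
(101*G)*(-2 + s)**2 = (101*4)*(-2 - 2)**2 = 404*(-4)**2 = 404*16 = 6464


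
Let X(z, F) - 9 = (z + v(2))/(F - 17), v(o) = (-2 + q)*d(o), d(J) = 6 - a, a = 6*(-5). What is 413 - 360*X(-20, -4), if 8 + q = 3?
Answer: -52429/7 ≈ -7489.9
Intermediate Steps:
q = -5 (q = -8 + 3 = -5)
a = -30
d(J) = 36 (d(J) = 6 - 1*(-30) = 6 + 30 = 36)
v(o) = -252 (v(o) = (-2 - 5)*36 = -7*36 = -252)
X(z, F) = 9 + (-252 + z)/(-17 + F) (X(z, F) = 9 + (z - 252)/(F - 17) = 9 + (-252 + z)/(-17 + F))
413 - 360*X(-20, -4) = 413 - 360*(-405 - 20 + 9*(-4))/(-17 - 4) = 413 - 360*(-405 - 20 - 36)/(-21) = 413 - (-120)*(-461)/7 = 413 - 360*461/21 = 413 - 55320/7 = -52429/7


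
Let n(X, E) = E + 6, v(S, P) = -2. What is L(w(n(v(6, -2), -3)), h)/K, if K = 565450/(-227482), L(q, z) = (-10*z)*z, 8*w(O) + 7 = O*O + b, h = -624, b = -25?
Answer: 88576031232/56545 ≈ 1.5665e+6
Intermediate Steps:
n(X, E) = 6 + E
w(O) = -4 + O**2/8 (w(O) = -7/8 + (O*O - 25)/8 = -7/8 + (O**2 - 25)/8 = -7/8 + (-25 + O**2)/8 = -7/8 + (-25/8 + O**2/8) = -4 + O**2/8)
L(q, z) = -10*z**2
K = -282725/113741 (K = 565450*(-1/227482) = -282725/113741 ≈ -2.4857)
L(w(n(v(6, -2), -3)), h)/K = (-10*(-624)**2)/(-282725/113741) = -10*389376*(-113741/282725) = -3893760*(-113741/282725) = 88576031232/56545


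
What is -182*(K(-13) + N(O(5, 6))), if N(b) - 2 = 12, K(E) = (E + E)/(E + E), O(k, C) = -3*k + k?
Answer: -2730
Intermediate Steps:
O(k, C) = -2*k
K(E) = 1 (K(E) = (2*E)/((2*E)) = (2*E)*(1/(2*E)) = 1)
N(b) = 14 (N(b) = 2 + 12 = 14)
-182*(K(-13) + N(O(5, 6))) = -182*(1 + 14) = -182*15 = -2730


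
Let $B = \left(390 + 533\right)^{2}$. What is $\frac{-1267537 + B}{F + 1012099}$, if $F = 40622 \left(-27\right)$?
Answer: $\frac{415608}{84695} \approx 4.9071$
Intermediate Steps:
$F = -1096794$
$B = 851929$ ($B = 923^{2} = 851929$)
$\frac{-1267537 + B}{F + 1012099} = \frac{-1267537 + 851929}{-1096794 + 1012099} = - \frac{415608}{-84695} = \left(-415608\right) \left(- \frac{1}{84695}\right) = \frac{415608}{84695}$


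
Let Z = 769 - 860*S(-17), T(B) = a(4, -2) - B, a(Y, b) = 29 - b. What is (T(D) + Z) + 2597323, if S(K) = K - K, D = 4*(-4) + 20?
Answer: 2598119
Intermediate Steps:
D = 4 (D = -16 + 20 = 4)
S(K) = 0
T(B) = 31 - B (T(B) = (29 - 1*(-2)) - B = (29 + 2) - B = 31 - B)
Z = 769 (Z = 769 - 860*0 = 769 + 0 = 769)
(T(D) + Z) + 2597323 = ((31 - 1*4) + 769) + 2597323 = ((31 - 4) + 769) + 2597323 = (27 + 769) + 2597323 = 796 + 2597323 = 2598119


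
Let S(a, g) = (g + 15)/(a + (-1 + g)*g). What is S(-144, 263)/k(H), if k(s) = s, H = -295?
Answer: -139/10142395 ≈ -1.3705e-5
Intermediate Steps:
S(a, g) = (15 + g)/(a + g*(-1 + g))
S(-144, 263)/k(H) = ((15 + 263)/(-144 + 263² - 1*263))/(-295) = (278/(-144 + 69169 - 263))*(-1/295) = (278/68762)*(-1/295) = ((1/68762)*278)*(-1/295) = (139/34381)*(-1/295) = -139/10142395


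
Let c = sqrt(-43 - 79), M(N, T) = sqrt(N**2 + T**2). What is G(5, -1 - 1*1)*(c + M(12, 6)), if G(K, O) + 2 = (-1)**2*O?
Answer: -24*sqrt(5) - 4*I*sqrt(122) ≈ -53.666 - 44.181*I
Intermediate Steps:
G(K, O) = -2 + O (G(K, O) = -2 + (-1)**2*O = -2 + 1*O = -2 + O)
c = I*sqrt(122) (c = sqrt(-122) = I*sqrt(122) ≈ 11.045*I)
G(5, -1 - 1*1)*(c + M(12, 6)) = (-2 + (-1 - 1*1))*(I*sqrt(122) + sqrt(12**2 + 6**2)) = (-2 + (-1 - 1))*(I*sqrt(122) + sqrt(144 + 36)) = (-2 - 2)*(I*sqrt(122) + sqrt(180)) = -4*(I*sqrt(122) + 6*sqrt(5)) = -4*(6*sqrt(5) + I*sqrt(122)) = -24*sqrt(5) - 4*I*sqrt(122)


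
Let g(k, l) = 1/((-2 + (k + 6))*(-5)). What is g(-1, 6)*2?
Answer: -2/15 ≈ -0.13333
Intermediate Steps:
g(k, l) = 1/(-20 - 5*k) (g(k, l) = 1/((-2 + (6 + k))*(-5)) = 1/((4 + k)*(-5)) = 1/(-20 - 5*k))
g(-1, 6)*2 = -1/(20 + 5*(-1))*2 = -1/(20 - 5)*2 = -1/15*2 = -2/15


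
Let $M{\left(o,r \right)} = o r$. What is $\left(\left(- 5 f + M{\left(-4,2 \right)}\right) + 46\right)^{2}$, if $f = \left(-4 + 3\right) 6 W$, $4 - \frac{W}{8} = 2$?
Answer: $268324$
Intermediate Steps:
$W = 16$ ($W = 32 - 16 = 16$)
$f = -96$ ($f = \left(-4 + 3\right) 6 \cdot 16 = \left(-1\right) 6 \cdot 16 = \left(-6\right) 16 = -96$)
$\left(\left(- 5 f + M{\left(-4,2 \right)}\right) + 46\right)^{2} = \left(\left(\left(-5\right) \left(-96\right) - 8\right) + 46\right)^{2} = \left(\left(480 - 8\right) + 46\right)^{2} = \left(472 + 46\right)^{2} = 518^{2} = 268324$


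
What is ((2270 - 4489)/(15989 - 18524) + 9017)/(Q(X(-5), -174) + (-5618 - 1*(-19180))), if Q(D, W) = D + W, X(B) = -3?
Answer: 22860314/33930975 ≈ 0.67373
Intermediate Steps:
((2270 - 4489)/(15989 - 18524) + 9017)/(Q(X(-5), -174) + (-5618 - 1*(-19180))) = ((2270 - 4489)/(15989 - 18524) + 9017)/((-3 - 174) + (-5618 - 1*(-19180))) = (-2219/(-2535) + 9017)/(-177 + (-5618 + 19180)) = (-2219*(-1/2535) + 9017)/(-177 + 13562) = (2219/2535 + 9017)/13385 = (22860314/2535)*(1/13385) = 22860314/33930975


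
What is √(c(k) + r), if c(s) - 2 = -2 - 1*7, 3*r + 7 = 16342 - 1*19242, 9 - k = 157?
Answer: 4*I*√61 ≈ 31.241*I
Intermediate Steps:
k = -148 (k = 9 - 1*157 = 9 - 157 = -148)
r = -969 (r = -7/3 + (16342 - 1*19242)/3 = -7/3 + (16342 - 19242)/3 = -7/3 + (⅓)*(-2900) = -7/3 - 2900/3 = -969)
c(s) = -7 (c(s) = 2 + (-2 - 1*7) = 2 + (-2 - 7) = 2 - 9 = -7)
√(c(k) + r) = √(-7 - 969) = √(-976) = 4*I*√61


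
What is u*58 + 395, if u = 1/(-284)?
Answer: 56061/142 ≈ 394.80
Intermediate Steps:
u = -1/284 ≈ -0.0035211
u*58 + 395 = -1/284*58 + 395 = -29/142 + 395 = 56061/142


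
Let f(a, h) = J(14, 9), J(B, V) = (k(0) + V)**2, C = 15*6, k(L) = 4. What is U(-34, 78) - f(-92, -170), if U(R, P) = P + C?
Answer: -1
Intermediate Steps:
C = 90
J(B, V) = (4 + V)**2
f(a, h) = 169 (f(a, h) = (4 + 9)**2 = 13**2 = 169)
U(R, P) = 90 + P (U(R, P) = P + 90 = 90 + P)
U(-34, 78) - f(-92, -170) = (90 + 78) - 1*169 = 168 - 169 = -1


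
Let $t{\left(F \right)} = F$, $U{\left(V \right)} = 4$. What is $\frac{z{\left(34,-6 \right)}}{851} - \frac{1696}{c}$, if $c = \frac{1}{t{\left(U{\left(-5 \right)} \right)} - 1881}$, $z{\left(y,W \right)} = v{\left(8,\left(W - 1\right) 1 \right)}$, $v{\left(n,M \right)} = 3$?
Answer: $\frac{2709066595}{851} \approx 3.1834 \cdot 10^{6}$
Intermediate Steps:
$z{\left(y,W \right)} = 3$
$c = - \frac{1}{1877}$ ($c = \frac{1}{4 - 1881} = \frac{1}{-1877} = - \frac{1}{1877} \approx -0.00053276$)
$\frac{z{\left(34,-6 \right)}}{851} - \frac{1696}{c} = \frac{3}{851} - \frac{1696}{- \frac{1}{1877}} = 3 \cdot \frac{1}{851} - -3183392 = \frac{3}{851} + 3183392 = \frac{2709066595}{851}$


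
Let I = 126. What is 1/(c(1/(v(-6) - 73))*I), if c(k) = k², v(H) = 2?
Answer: 5041/126 ≈ 40.008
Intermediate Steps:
1/(c(1/(v(-6) - 73))*I) = 1/((1/(2 - 73))²*126) = 1/((1/(-71))²*126) = 1/((-1/71)²*126) = 1/((1/5041)*126) = 1/(126/5041) = 5041/126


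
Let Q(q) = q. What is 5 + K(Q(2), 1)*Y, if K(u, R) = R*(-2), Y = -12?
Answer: 29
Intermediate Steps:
K(u, R) = -2*R
5 + K(Q(2), 1)*Y = 5 - 2*1*(-12) = 5 - 2*(-12) = 5 + 24 = 29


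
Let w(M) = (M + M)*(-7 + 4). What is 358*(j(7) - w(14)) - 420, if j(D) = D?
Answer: 32158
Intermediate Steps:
w(M) = -6*M (w(M) = (2*M)*(-3) = -6*M)
358*(j(7) - w(14)) - 420 = 358*(7 - (-6)*14) - 420 = 358*(7 - 1*(-84)) - 420 = 358*(7 + 84) - 420 = 358*91 - 420 = 32578 - 420 = 32158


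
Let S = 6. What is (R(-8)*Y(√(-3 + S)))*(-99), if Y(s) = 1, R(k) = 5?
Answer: -495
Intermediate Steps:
(R(-8)*Y(√(-3 + S)))*(-99) = (5*1)*(-99) = 5*(-99) = -495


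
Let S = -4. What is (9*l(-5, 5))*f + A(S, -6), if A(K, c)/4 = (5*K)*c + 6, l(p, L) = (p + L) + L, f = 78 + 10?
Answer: 4464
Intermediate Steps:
f = 88
l(p, L) = p + 2*L (l(p, L) = (L + p) + L = p + 2*L)
A(K, c) = 24 + 20*K*c (A(K, c) = 4*((5*K)*c + 6) = 4*(5*K*c + 6) = 4*(6 + 5*K*c) = 24 + 20*K*c)
(9*l(-5, 5))*f + A(S, -6) = (9*(-5 + 2*5))*88 + (24 + 20*(-4)*(-6)) = (9*(-5 + 10))*88 + (24 + 480) = (9*5)*88 + 504 = 45*88 + 504 = 3960 + 504 = 4464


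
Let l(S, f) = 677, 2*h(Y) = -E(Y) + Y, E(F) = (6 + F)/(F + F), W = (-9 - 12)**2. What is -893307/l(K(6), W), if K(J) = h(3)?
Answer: -893307/677 ≈ -1319.5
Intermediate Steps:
W = 441 (W = (-21)**2 = 441)
E(F) = (6 + F)/(2*F) (E(F) = (6 + F)/((2*F)) = (6 + F)*(1/(2*F)) = (6 + F)/(2*F))
h(Y) = Y/2 - (6 + Y)/(4*Y) (h(Y) = (-(6 + Y)/(2*Y) + Y)/2 = (Y - (6 + Y)/(2*Y))/2 = Y/2 - (6 + Y)/(4*Y))
K(J) = 3/4 (K(J) = (1/4)*(-6 - 1*3 + 2*3**2)/3 = (1/4)*(1/3)*(-6 - 3 + 2*9) = (1/4)*(1/3)*(-6 - 3 + 18) = (1/4)*(1/3)*9 = 3/4)
-893307/l(K(6), W) = -893307/677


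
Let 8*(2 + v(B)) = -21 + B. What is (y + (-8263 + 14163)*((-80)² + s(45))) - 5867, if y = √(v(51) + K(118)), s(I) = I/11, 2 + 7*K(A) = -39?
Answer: 415560963/11 + I*√805/14 ≈ 3.7778e+7 + 2.0266*I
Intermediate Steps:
K(A) = -41/7 (K(A) = -2/7 + (⅐)*(-39) = -2/7 - 39/7 = -41/7)
v(B) = -37/8 + B/8 (v(B) = -2 + (-21 + B)/8 = -2 + (-21/8 + B/8) = -37/8 + B/8)
s(I) = I/11 (s(I) = I*(1/11) = I/11)
y = I*√805/14 (y = √((-37/8 + (⅛)*51) - 41/7) = √((-37/8 + 51/8) - 41/7) = √(7/4 - 41/7) = √(-115/28) = I*√805/14 ≈ 2.0266*I)
(y + (-8263 + 14163)*((-80)² + s(45))) - 5867 = (I*√805/14 + (-8263 + 14163)*((-80)² + (1/11)*45)) - 5867 = (I*√805/14 + 5900*(6400 + 45/11)) - 5867 = (I*√805/14 + 5900*(70445/11)) - 5867 = (I*√805/14 + 415625500/11) - 5867 = (415625500/11 + I*√805/14) - 5867 = 415560963/11 + I*√805/14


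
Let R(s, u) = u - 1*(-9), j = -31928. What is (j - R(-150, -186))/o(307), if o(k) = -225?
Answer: 31751/225 ≈ 141.12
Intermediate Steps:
R(s, u) = 9 + u (R(s, u) = u + 9 = 9 + u)
(j - R(-150, -186))/o(307) = (-31928 - (9 - 186))/(-225) = (-31928 - 1*(-177))*(-1/225) = (-31928 + 177)*(-1/225) = -31751*(-1/225) = 31751/225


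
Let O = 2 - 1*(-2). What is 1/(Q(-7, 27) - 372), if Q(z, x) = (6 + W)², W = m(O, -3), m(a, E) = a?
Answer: -1/272 ≈ -0.0036765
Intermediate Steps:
O = 4 (O = 2 + 2 = 4)
W = 4
Q(z, x) = 100 (Q(z, x) = (6 + 4)² = 10² = 100)
1/(Q(-7, 27) - 372) = 1/(100 - 372) = 1/(-272) = -1/272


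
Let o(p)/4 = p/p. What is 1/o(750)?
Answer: 1/4 ≈ 0.25000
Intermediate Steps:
o(p) = 4 (o(p) = 4*(p/p) = 4*1 = 4)
1/o(750) = 1/4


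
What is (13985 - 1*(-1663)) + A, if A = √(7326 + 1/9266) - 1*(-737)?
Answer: 16385 + √629001255722/9266 ≈ 16471.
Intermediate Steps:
A = 737 + √629001255722/9266 (A = √(7326 + 1/9266) + 737 = √(67882717/9266) + 737 = √629001255722/9266 + 737 = 737 + √629001255722/9266 ≈ 822.59)
(13985 - 1*(-1663)) + A = (13985 - 1*(-1663)) + (737 + √629001255722/9266) = (13985 + 1663) + (737 + √629001255722/9266) = 15648 + (737 + √629001255722/9266) = 16385 + √629001255722/9266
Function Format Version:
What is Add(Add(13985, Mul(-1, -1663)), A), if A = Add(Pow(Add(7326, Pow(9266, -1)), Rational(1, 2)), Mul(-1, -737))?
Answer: Add(16385, Mul(Rational(1, 9266), Pow(629001255722, Rational(1, 2)))) ≈ 16471.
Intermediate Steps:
A = Add(737, Mul(Rational(1, 9266), Pow(629001255722, Rational(1, 2)))) (A = Add(Pow(Add(7326, Rational(1, 9266)), Rational(1, 2)), 737) = Add(Pow(Rational(67882717, 9266), Rational(1, 2)), 737) = Add(Mul(Rational(1, 9266), Pow(629001255722, Rational(1, 2))), 737) = Add(737, Mul(Rational(1, 9266), Pow(629001255722, Rational(1, 2)))) ≈ 822.59)
Add(Add(13985, Mul(-1, -1663)), A) = Add(Add(13985, Mul(-1, -1663)), Add(737, Mul(Rational(1, 9266), Pow(629001255722, Rational(1, 2))))) = Add(Add(13985, 1663), Add(737, Mul(Rational(1, 9266), Pow(629001255722, Rational(1, 2))))) = Add(15648, Add(737, Mul(Rational(1, 9266), Pow(629001255722, Rational(1, 2))))) = Add(16385, Mul(Rational(1, 9266), Pow(629001255722, Rational(1, 2))))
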